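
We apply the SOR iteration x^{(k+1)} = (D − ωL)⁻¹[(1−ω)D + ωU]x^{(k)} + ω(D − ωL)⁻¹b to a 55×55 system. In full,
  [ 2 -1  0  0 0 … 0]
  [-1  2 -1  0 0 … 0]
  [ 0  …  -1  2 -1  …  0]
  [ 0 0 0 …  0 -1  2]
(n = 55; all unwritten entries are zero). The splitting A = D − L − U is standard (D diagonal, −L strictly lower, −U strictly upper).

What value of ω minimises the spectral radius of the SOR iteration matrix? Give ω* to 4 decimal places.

spectrum of D⁻¹(L+U) = {cos(kπ/56) : 1≤k≤55}; ρ_J = cos(π/56) = 0.9984.
√(1 − cos²(π/56)) = sin(π/56) ≈ 0.05607.
[ω*] 2 ÷ (1 + 0.05607) = 2 ÷ 1.05607 = 1.8938.
ρ_SOR = ω* − 1 = 1.8938 − 1 = 0.8938.

ω* = 1.8938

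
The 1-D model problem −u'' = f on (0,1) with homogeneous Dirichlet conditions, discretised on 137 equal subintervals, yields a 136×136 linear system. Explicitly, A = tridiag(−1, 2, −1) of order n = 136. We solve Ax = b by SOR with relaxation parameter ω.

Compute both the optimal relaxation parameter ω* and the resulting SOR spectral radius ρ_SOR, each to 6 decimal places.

ω* = 1.955169, ρ_SOR = 0.955169

ρ_J = max_k |cos(kπ/137)| = cos(π/137) = 0.999737
1 − cos²(π/137) = sin²(π/137) ⇒ √(1−ρ_J²) = sin(π/137) = 0.0229293.
Young: ω* = 2/(1+√(1−ρ_J²)) = 2/(1+0.0229293) = 2/1.0229293 = 1.955169.
ρ_SOR = ω* − 1 ≈ 0.955169.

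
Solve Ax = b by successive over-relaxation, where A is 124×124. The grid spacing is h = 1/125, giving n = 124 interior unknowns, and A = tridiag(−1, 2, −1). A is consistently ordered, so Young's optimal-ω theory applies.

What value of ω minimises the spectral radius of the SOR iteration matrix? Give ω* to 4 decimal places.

spectrum of D⁻¹(L+U) = {cos(kπ/125) : 1≤k≤124}; ρ_J = cos(π/125) = 0.9997.
√(1−ρ_J²) = |sin(π/125)| = 0.02513
Young: ω* = 2/(1+√(1−ρ_J²)) = 2/(1+0.02513) = 2/1.02513 = 1.9510.
ρ_SOR = ω* − 1 = 1.9510 − 1 = 0.9510.

ω* = 1.9510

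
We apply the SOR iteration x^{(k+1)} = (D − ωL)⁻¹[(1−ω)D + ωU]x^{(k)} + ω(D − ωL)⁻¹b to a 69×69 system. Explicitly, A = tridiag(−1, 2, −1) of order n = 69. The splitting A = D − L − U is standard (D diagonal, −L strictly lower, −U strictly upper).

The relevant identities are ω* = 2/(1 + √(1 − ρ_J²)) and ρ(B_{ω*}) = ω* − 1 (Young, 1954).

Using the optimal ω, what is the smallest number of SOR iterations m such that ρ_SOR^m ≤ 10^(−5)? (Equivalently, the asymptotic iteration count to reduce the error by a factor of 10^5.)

m = 129

spectrum of D⁻¹(L+U) = {cos(kπ/70) : 1≤k≤69}; ρ_J = cos(π/70) = 0.9989931.
1 − cos²(π/70) = sin²(π/70) ⇒ √(1−ρ_J²) = sin(π/70) = 0.0448648.
ω* = 2/(1 + 0.0448648) = 2/1.0448648 = 1.9141232.
[ρ_SOR] ω* − 1 = 0.9141232.
ρ_SOR^m ≤ 10^(−5) ⇔ m ≥ 5·ln10/(−ln 0.9141232) = 11.5129/0.0897899 = 128.220; m = ⌈128.220⌉ = 129.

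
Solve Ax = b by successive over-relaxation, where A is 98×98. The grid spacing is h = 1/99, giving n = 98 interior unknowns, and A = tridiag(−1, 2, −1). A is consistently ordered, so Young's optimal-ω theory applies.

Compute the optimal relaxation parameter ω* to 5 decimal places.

ω* = 1.93850

spectrum of D⁻¹(L+U) = {cos(kπ/99) : 1≤k≤98}; ρ_J = cos(π/99) = 0.99950.
√(1 − cos²(π/99)) = sin(π/99) ≈ 0.031728.
ω* = 2 / (1 + 0.031728) = 2 / 1.031728 ≈ 1.93850.
Hence ρ(B_{ω*}) = 1.93850 − 1 = 0.93850.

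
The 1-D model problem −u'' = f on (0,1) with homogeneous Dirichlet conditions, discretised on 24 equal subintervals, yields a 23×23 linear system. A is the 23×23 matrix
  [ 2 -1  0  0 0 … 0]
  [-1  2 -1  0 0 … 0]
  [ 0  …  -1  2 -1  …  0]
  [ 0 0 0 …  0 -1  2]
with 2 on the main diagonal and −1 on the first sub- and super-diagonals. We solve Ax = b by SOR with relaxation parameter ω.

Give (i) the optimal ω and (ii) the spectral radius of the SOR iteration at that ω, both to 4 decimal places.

ω* = 1.7691, ρ_SOR = 0.7691

½·tridiag(1,0,1) at n=23: λ_k = cos(kπ/24); max |λ| at k=1 ⇒ ρ_J = cos(π/24) ≈ 0.9914.
root = sin(π/24) = 0.13053  (since 1−cos² = sin²).
So ω* = 2/1.13053 = 1.7691 (Young).
and ρ(B_{ω*}) = 1.7691 − 1 = 0.7691.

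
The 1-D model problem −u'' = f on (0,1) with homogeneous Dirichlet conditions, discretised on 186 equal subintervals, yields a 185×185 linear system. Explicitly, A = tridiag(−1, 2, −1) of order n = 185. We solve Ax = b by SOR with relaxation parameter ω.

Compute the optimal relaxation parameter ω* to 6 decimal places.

ω* = 1.966782

ρ_J = max_k |cos(kπ/186)| = cos(π/186) = 0.999857
√(1−ρ_J²) = |sin(π/186)| = 0.0168895
ω* = 2/(1 + 0.0168895) = 2/1.0168895 = 1.966782.
ρ_SOR = ω* − 1 ≈ 0.966782.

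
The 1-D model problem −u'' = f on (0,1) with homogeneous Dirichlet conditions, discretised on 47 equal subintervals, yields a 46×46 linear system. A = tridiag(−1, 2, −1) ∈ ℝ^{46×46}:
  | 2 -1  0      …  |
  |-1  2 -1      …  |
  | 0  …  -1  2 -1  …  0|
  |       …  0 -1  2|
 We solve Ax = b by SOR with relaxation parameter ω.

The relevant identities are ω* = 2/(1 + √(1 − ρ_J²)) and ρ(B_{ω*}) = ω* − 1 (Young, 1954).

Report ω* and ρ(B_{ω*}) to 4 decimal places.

spectrum of D⁻¹(L+U) = {cos(kπ/47) : 1≤k≤46}; ρ_J = cos(π/47) = 0.9978.
√(1−ρ_J²) = |sin(π/47)| = 0.06679
ω* = 2 / (1 + 0.06679) = 2 / 1.06679 ≈ 1.8748.
[ρ_SOR] ω* − 1 = 0.8748.

ω* = 1.8748, ρ_SOR = 0.8748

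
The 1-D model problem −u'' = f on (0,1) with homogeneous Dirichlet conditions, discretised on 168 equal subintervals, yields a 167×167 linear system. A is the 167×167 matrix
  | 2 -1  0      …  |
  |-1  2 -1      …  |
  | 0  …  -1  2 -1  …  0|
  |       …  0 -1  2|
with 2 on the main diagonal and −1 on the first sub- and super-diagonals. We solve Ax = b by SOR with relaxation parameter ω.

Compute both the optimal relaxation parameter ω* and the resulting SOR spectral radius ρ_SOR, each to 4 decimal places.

n=167: λ(B_J) = 1 − λ(A)/2 = cos(kπ/168); k=1 gives ρ_J = 0.9998.
1 − cos²(π/168) = sin²(π/168) ⇒ √(1−ρ_J²) = sin(π/168) = 0.01870.
[ω*] 2 ÷ (1 + 0.01870) = 2 ÷ 1.01870 = 1.9633.
[ρ_SOR] ω* − 1 = 0.9633.

ω* = 1.9633, ρ_SOR = 0.9633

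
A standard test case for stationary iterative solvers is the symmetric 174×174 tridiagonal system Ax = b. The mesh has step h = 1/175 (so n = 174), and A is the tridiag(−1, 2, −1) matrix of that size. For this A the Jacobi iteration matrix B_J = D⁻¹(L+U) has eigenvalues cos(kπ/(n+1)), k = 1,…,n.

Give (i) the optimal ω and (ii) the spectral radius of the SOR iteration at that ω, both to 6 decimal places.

With n=174, ρ(Jacobi) = cos(π/175) = 0.999839.
√(1−ρ_J²) simplifies to sin(π/175) = 0.0179510.
Then 2/(1+√(1−ρ_J²)) = 2/(1+0.0179510); ω* = 2/1.0179510 = 1.964731.
and ρ(B_{ω*}) = 1.964731 − 1 = 0.964731.

ω* = 1.964731, ρ_SOR = 0.964731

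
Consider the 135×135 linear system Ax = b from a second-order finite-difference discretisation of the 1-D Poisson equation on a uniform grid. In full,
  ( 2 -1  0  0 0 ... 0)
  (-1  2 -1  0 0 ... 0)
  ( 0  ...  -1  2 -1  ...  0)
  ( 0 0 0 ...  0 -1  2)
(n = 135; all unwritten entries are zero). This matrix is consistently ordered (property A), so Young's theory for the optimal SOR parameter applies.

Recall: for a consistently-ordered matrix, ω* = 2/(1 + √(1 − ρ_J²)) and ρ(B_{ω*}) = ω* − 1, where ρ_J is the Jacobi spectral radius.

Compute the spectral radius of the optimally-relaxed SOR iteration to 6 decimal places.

½·tridiag(1,0,1) at n=135: λ_k = cos(kπ/136); max |λ| at k=1 ⇒ ρ_J = cos(π/136) ≈ 0.999733.
root = sin(π/136) = 0.0230979  (since 1−cos² = sin²).
[ω*] 2 ÷ (1 + 0.0230979) = 2 ÷ 1.0230979 = 1.954847.
ρ_SOR = ω* − 1 = 1.954847 − 1 = 0.954847.

ρ_SOR = 0.954847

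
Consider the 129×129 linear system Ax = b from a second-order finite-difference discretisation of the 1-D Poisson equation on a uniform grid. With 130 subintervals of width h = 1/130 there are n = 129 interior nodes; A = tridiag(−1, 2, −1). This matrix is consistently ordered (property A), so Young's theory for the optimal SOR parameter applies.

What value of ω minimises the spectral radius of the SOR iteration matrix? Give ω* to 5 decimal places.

ρ_J = max_k |cos(kπ/130)| = cos(π/130) = 0.99971
root = sin(π/130) = 0.024164  (since 1−cos² = sin²).
ω* = 2/(1 + 0.024164) = 2/1.024164 = 1.95281.
and ρ(B_{ω*}) = 1.95281 − 1 = 0.95281.

ω* = 1.95281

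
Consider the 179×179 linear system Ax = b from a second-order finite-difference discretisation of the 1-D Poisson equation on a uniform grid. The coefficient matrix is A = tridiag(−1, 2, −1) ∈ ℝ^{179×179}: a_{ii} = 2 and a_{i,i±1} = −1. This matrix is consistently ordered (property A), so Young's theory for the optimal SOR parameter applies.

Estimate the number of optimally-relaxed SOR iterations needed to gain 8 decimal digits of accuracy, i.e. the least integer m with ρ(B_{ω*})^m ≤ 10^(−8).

spectrum of D⁻¹(L+U) = {cos(kπ/180) : 1≤k≤179}; ρ_J = cos(π/180) = 0.9998477.
1 − cos²(π/180) = sin²(π/180) ⇒ √(1−ρ_J²) = sin(π/180) = 0.0174524.
Then 2/(1+√(1−ρ_J²)) = 2/(1+0.0174524); ω* = 2/1.0174524 = 1.9656939.
ρ(B_{ω*}) = ω*−1 = 0.9656939
8·ln10 = 18.4207; −ln(0.9656939) = 0.0349084; m = ⌈18.4207/0.0349084⌉ = ⌈527.687⌉ = 528.

m = 528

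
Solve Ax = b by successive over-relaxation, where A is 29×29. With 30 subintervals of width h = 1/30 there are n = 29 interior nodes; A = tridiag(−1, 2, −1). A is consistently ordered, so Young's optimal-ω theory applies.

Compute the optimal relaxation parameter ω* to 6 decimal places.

ρ_J = max_k |cos(kπ/30)| = cos(π/30) = 0.994522
√(1−ρ_J²) simplifies to sin(π/30) = 0.1045285.
Young: ω* = 2/(1+√(1−ρ_J²)) = 2/(1+0.1045285) = 2/1.1045285 = 1.810727.
ρ_SOR = ω* − 1 = 1.810727 − 1 = 0.810727.

ω* = 1.810727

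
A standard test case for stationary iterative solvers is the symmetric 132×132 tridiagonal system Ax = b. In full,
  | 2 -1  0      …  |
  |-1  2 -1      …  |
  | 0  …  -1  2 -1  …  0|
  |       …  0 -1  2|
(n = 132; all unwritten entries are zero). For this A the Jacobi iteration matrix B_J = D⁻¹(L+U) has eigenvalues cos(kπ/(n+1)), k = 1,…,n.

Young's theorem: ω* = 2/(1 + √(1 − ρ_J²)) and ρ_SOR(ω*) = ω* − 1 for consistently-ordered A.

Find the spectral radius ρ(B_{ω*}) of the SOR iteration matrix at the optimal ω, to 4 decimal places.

spectrum of D⁻¹(L+U) = {cos(kπ/133) : 1≤k≤132}; ρ_J = cos(π/133) = 0.9997.
√(1−ρ_J²) = |sin(π/133)| = 0.02362
[ω*] 2 ÷ (1 + 0.02362) = 2 ÷ 1.02362 = 1.9539.
and ρ(B_{ω*}) = 1.9539 − 1 = 0.9539.

ρ_SOR = 0.9539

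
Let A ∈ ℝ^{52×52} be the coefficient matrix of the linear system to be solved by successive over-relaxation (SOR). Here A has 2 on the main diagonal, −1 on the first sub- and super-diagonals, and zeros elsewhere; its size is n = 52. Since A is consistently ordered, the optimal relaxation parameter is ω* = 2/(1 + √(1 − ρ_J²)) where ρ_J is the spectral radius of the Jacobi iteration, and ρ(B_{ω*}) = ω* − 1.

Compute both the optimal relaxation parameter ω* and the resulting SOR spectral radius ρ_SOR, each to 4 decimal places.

ω* = 1.8881, ρ_SOR = 0.8881

With n=52, ρ(Jacobi) = cos(π/53) = 0.9982.
√(1−ρ_J²) simplifies to sin(π/53) = 0.05924.
Then 2/(1+√(1−ρ_J²)) = 2/(1+0.05924); ω* = 2/1.05924 = 1.8881.
and ρ(B_{ω*}) = 1.8881 − 1 = 0.8881.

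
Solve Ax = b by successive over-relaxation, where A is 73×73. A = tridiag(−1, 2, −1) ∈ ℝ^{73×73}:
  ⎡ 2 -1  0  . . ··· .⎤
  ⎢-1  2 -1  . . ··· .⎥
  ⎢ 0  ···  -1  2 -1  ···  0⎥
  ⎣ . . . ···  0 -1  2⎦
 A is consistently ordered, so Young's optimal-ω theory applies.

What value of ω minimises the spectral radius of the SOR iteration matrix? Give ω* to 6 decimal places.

ω* = 1.918573

spectrum of D⁻¹(L+U) = {cos(kπ/74) : 1≤k≤73}; ρ_J = cos(π/74) = 0.999099.
√(1 − cos²(π/74)) = sin(π/74) ≈ 0.0424412.
Then 2/(1+√(1−ρ_J²)) = 2/(1+0.0424412); ω* = 2/1.0424412 = 1.918573.
Hence ρ(B_{ω*}) = 1.918573 − 1 = 0.918573.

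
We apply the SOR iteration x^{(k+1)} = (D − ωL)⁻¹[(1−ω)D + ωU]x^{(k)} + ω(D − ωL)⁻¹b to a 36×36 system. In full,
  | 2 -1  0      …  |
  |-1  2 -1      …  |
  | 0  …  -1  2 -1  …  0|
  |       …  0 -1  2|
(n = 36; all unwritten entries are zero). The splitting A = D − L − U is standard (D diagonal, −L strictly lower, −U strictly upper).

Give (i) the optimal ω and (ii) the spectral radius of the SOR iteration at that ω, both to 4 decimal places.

ω* = 1.8436, ρ_SOR = 0.8436

spectrum of D⁻¹(L+U) = {cos(kπ/37) : 1≤k≤36}; ρ_J = cos(π/37) = 0.9964.
1 − cos²(π/37) = sin²(π/37) ⇒ √(1−ρ_J²) = sin(π/37) = 0.08481.
ω* = 2/(1+0.08481) = 1.8436
[ρ_SOR] ω* − 1 = 0.8436.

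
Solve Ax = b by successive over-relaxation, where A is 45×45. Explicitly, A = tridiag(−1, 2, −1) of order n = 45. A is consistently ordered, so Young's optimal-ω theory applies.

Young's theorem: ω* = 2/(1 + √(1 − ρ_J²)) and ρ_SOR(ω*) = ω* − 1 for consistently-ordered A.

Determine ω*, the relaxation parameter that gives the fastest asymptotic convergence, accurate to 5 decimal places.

With n=45, ρ(Jacobi) = cos(π/46) = 0.99767.
√(1 − cos²(π/46)) = sin(π/46) ≈ 0.068242.
Then 2/(1+√(1−ρ_J²)) = 2/(1+0.068242); ω* = 2/1.068242 = 1.87223.
[ρ_SOR] ω* − 1 = 0.87223.

ω* = 1.87223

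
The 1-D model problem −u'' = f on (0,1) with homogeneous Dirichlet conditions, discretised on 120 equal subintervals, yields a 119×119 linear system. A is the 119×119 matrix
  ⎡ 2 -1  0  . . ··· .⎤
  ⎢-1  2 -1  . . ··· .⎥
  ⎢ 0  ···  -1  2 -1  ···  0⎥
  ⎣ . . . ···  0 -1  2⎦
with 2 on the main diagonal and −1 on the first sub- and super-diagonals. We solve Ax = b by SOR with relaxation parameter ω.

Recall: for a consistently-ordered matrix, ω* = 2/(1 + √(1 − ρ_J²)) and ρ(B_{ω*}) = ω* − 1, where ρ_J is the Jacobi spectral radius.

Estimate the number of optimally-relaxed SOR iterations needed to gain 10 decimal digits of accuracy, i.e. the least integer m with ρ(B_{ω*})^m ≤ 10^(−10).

n=119: λ(B_J) = 1 − λ(A)/2 = cos(kπ/120); k=1 gives ρ_J = 0.9996573.
root = sin(π/120) = 0.0261769  (since 1−cos² = sin²).
Then 2/(1+√(1−ρ_J²)) = 2/(1+0.0261769); ω* = 2/1.0261769 = 1.9489817.
At ω = 1.9489817 every |λ(B_ω)| = ω−1, so ρ_SOR = 0.9489817.
(0.9489817)^m ≤ 10^{−10}  ⇒  m·ln(0.9489817) ≤ −10·ln10  ⇒  m ≥ 439.713  ⇒  m = 440

m = 440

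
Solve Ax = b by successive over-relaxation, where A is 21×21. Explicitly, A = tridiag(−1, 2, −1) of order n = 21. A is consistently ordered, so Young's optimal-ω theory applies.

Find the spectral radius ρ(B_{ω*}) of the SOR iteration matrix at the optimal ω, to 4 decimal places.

ρ_J = max_k |cos(kπ/22)| = cos(π/22) = 0.9898
root = sin(π/22) = 0.14231  (since 1−cos² = sin²).
[ω*] 2 ÷ (1 + 0.14231) = 2 ÷ 1.14231 = 1.7508.
ρ_SOR = ω* − 1 = 1.7508 − 1 = 0.7508.

ρ_SOR = 0.7508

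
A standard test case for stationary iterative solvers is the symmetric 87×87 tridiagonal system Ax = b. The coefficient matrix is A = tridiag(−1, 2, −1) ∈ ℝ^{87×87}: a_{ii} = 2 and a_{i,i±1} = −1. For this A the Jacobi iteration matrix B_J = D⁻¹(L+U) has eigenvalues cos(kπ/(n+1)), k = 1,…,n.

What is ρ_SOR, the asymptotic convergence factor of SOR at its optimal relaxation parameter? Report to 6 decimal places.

ρ_SOR = 0.931075

ρ_J = max_k |cos(kπ/88)| = cos(π/88) = 0.999363
root = sin(π/88) = 0.0356923  (since 1−cos² = sin²).
ω* = 2/(1 + 0.0356923) = 2/1.0356923 = 1.931075.
Hence ρ(B_{ω*}) = 1.931075 − 1 = 0.931075.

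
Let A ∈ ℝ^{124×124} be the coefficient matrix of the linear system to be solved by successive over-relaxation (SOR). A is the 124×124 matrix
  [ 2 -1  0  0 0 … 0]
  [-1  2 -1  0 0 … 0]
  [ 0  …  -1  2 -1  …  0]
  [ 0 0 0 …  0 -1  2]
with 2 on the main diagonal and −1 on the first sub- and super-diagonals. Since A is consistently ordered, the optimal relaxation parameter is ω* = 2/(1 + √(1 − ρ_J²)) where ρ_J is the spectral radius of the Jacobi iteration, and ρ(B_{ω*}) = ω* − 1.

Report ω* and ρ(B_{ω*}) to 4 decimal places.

ω* = 1.9510, ρ_SOR = 0.9510

With n=124, ρ(Jacobi) = cos(π/125) = 0.9997.
root = sin(π/125) = 0.02513  (since 1−cos² = sin²).
Young: ω* = 2/(1+√(1−ρ_J²)) = 2/(1+0.02513) = 2/1.02513 = 1.9510.
ρ(B_{ω*}) = ω*−1 = 0.9510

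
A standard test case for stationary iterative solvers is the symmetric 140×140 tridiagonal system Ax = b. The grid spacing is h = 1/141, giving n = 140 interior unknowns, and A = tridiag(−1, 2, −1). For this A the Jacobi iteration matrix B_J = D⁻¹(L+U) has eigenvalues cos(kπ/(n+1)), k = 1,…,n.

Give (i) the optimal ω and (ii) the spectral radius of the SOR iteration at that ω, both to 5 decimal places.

spectrum of D⁻¹(L+U) = {cos(kπ/141) : 1≤k≤140}; ρ_J = cos(π/141) = 0.99975.
√(1−ρ_J²) simplifies to sin(π/141) = 0.022279.
Young: ω* = 2/(1+√(1−ρ_J²)) = 2/(1+0.022279) = 2/1.022279 = 1.95641.
ρ_SOR = ω* − 1 ≈ 0.95641.

ω* = 1.95641, ρ_SOR = 0.95641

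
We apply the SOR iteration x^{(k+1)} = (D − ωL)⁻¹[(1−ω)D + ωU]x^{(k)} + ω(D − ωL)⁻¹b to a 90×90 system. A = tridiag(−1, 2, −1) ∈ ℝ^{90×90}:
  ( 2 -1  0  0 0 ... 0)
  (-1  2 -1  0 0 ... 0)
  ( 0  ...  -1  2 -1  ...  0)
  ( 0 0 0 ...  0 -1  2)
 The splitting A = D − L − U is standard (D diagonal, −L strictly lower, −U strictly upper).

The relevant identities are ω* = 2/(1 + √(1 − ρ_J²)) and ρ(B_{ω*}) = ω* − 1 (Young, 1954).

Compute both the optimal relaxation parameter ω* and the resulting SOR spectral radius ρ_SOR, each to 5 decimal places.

ω* = 1.93327, ρ_SOR = 0.93327

spectrum of D⁻¹(L+U) = {cos(kπ/91) : 1≤k≤90}; ρ_J = cos(π/91) = 0.99940.
1 − cos²(π/91) = sin²(π/91) ⇒ √(1−ρ_J²) = sin(π/91) = 0.034516.
ω* = 2/(1+0.034516) = 1.93327
[ρ_SOR] ω* − 1 = 0.93327.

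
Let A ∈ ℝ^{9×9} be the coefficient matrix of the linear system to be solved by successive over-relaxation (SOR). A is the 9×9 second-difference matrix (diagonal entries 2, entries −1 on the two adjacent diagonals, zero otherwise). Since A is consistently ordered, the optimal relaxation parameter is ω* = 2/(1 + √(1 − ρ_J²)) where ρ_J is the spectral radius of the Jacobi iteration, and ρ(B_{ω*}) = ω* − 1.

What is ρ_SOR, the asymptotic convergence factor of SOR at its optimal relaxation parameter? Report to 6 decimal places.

ρ_SOR = 0.527864

With n=9, ρ(Jacobi) = cos(π/10) = 0.951057.
√(1−ρ_J²) simplifies to sin(π/10) = 0.3090170.
ω* = 2 / (1 + 0.3090170) = 2 / 1.3090170 ≈ 1.527864.
ρ(B_{ω*}) = ω*−1 = 0.527864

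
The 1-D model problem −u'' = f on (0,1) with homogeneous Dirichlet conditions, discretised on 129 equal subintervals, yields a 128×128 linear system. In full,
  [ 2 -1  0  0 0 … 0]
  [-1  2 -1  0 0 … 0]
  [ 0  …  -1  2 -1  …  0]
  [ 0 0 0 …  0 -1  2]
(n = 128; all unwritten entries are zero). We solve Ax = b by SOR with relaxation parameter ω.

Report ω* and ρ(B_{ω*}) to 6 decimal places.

[ρ_J] n=128: ρ(B_J) = cos(π/(n+1)) = cos(π/129) = 0.999703.
root = sin(π/129) = 0.0243510  (since 1−cos² = sin²).
Young: ω* = 2/(1+√(1−ρ_J²)) = 2/(1+0.0243510) = 2/1.0243510 = 1.952456.
Hence ρ(B_{ω*}) = 1.952456 − 1 = 0.952456.

ω* = 1.952456, ρ_SOR = 0.952456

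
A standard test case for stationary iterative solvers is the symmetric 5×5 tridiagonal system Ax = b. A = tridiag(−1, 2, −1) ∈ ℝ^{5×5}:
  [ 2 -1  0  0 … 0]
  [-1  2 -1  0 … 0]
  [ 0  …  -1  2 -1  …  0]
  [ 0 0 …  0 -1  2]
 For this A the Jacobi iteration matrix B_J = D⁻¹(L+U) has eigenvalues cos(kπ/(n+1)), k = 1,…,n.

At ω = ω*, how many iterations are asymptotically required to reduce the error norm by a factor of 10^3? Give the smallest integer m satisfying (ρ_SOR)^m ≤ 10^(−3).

m = 7

B_J for the 5×5 system has eigenvalues cos(kπ/6); ρ_J = cos(π/6) = 0.8660254.
√(1 − cos²(π/6)) = sin(π/6) ≈ 0.5000000.
[ω*] 2 ÷ (1 + 0.5000000) = 2 ÷ 1.5000000 = 1.3333333.
and ρ(B_{ω*}) = 1.3333333 − 1 = 0.3333333.
3·ln10 = 6.90776; −ln(0.3333333) = 1.09861; m = ⌈6.90776/1.09861⌉ = ⌈6.288⌉ = 7.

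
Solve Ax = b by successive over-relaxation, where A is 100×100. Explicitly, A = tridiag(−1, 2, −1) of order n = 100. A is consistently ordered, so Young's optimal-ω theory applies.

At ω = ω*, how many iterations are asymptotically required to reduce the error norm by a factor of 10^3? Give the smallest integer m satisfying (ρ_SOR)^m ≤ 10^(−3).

m = 112

spectrum of D⁻¹(L+U) = {cos(kπ/101) : 1≤k≤100}; ρ_J = cos(π/101) = 0.9995163.
√(1 − cos²(π/101)) = sin(π/101) ≈ 0.0310999.
Then 2/(1+√(1−ρ_J²)) = 2/(1+0.0310999); ω* = 2/1.0310999 = 1.9396763.
ρ_SOR = ω* − 1 = 1.9396763 − 1 = 0.9396763.
3·ln10 = 6.90776; −ln(0.9396763) = 0.0622198; m = ⌈6.90776/0.0622198⌉ = ⌈111.022⌉ = 112.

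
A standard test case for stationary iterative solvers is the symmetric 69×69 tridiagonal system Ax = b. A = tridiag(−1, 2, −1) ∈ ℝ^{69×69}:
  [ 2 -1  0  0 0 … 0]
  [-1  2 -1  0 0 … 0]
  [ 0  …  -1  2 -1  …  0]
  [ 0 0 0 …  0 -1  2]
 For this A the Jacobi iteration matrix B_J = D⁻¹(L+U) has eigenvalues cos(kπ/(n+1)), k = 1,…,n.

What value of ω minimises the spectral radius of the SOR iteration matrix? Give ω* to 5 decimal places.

ω* = 1.91412

n=69: λ(B_J) = 1 − λ(A)/2 = cos(kπ/70); k=1 gives ρ_J = 0.99899.
root = sin(π/70) = 0.044865  (since 1−cos² = sin²).
ω* = 2/(1+0.044865) = 1.91412
At ω = 1.91412 every |λ(B_ω)| = ω−1, so ρ_SOR = 0.91412.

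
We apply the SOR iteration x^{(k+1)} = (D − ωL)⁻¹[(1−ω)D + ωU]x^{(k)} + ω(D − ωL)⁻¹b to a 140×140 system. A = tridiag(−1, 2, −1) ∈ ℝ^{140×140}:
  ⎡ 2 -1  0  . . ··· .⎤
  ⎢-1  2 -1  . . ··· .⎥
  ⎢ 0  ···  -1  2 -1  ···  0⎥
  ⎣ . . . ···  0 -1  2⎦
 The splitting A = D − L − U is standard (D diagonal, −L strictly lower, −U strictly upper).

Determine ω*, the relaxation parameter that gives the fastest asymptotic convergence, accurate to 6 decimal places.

ω* = 1.956413

B_J for the 140×140 system has eigenvalues cos(kπ/141); ρ_J = cos(π/141) = 0.999752.
1 − cos²(π/141) = sin²(π/141) ⇒ √(1−ρ_J²) = sin(π/141) = 0.0222790.
ω* = 2/(1 + 0.0222790) = 2/1.0222790 = 1.956413.
ρ_SOR = ω* − 1 = 1.956413 − 1 = 0.956413.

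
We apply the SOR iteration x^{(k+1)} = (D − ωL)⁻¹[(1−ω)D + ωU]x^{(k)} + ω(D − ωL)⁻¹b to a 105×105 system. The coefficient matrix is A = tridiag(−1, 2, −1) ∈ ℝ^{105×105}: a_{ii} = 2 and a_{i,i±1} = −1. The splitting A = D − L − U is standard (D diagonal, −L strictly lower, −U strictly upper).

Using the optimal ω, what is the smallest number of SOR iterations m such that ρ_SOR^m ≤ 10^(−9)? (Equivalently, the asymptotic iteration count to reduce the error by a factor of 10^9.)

[ρ_J] n=105: ρ(B_J) = cos(π/(n+1)) = cos(π/106) = 0.9995608.
√(1−ρ_J²) = |sin(π/106)| = 0.0296333
Then 2/(1+√(1−ρ_J²)) = 2/(1+0.0296333); ω* = 2/1.0296333 = 1.9424391.
ρ_SOR = ω* − 1 = 1.9424391 − 1 = 0.9424391.
For 9 digits: m = 9·ln10 / (−ln 0.9424391) = 20.7233/0.059284 = 349.560; round up → m = 350.

m = 350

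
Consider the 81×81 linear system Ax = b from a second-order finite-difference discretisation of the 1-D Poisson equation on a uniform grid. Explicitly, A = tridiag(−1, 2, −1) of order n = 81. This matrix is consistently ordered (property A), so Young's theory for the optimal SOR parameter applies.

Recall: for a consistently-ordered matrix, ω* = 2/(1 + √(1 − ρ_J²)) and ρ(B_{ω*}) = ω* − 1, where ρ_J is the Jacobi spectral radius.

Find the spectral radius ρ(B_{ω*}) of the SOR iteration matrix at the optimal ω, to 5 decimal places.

ρ_SOR = 0.92622

[ρ_J] n=81: ρ(B_J) = cos(π/(n+1)) = cos(π/82) = 0.99927.
√(1−ρ_J²) = |sin(π/82)| = 0.038303
Young: ω* = 2/(1+√(1−ρ_J²)) = 2/(1+0.038303) = 2/1.038303 = 1.92622.
and ρ(B_{ω*}) = 1.92622 − 1 = 0.92622.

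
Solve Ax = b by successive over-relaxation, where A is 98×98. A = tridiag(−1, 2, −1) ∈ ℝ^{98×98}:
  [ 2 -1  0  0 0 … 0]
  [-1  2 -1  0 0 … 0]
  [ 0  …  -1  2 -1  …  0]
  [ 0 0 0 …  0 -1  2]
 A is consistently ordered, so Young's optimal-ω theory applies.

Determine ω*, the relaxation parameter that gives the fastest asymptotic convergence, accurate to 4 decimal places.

ω* = 1.9385

B_J for the 98×98 system has eigenvalues cos(kπ/99); ρ_J = cos(π/99) = 0.9995.
1 − cos²(π/99) = sin²(π/99) ⇒ √(1−ρ_J²) = sin(π/99) = 0.03173.
ω* = 2 / (1 + 0.03173) = 2 / 1.03173 ≈ 1.9385.
and ρ(B_{ω*}) = 1.9385 − 1 = 0.9385.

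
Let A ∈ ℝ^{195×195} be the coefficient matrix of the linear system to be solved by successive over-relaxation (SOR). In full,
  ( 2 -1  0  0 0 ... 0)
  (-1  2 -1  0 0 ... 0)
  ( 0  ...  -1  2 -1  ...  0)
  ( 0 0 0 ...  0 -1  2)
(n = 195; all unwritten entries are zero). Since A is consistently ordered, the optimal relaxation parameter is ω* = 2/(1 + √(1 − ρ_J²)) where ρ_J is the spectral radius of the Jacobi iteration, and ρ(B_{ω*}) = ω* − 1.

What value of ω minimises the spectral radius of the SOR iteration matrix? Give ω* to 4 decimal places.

n=195: λ(B_J) = 1 − λ(A)/2 = cos(kπ/196); k=1 gives ρ_J = 0.9999.
1 − cos²(π/196) = sin²(π/196) ⇒ √(1−ρ_J²) = sin(π/196) = 0.01603.
ω* = 2/(1+0.01603) = 1.9684
ρ_SOR = ω* − 1 = 1.9684 − 1 = 0.9684.

ω* = 1.9684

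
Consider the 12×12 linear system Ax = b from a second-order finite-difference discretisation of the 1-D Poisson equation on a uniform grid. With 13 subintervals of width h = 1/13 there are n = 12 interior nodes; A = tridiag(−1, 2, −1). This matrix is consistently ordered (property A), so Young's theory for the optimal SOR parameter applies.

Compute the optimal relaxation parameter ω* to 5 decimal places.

ω* = 1.61379

ρ_J = max_k |cos(kπ/13)| = cos(π/13) = 0.97094
1 − cos²(π/13) = sin²(π/13) ⇒ √(1−ρ_J²) = sin(π/13) = 0.239316.
So ω* = 2/1.239316 = 1.61379 (Young).
Hence ρ(B_{ω*}) = 1.61379 − 1 = 0.61379.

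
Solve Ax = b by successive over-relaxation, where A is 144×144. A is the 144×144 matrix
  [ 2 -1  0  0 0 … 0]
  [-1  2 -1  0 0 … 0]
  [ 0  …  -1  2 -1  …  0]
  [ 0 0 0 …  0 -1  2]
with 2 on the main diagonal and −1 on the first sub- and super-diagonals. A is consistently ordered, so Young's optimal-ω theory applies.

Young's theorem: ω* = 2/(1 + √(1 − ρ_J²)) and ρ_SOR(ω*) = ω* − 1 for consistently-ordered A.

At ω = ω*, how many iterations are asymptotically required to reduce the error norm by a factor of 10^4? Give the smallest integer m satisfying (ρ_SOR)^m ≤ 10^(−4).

m = 213

½·tridiag(1,0,1) at n=144: λ_k = cos(kπ/145); max |λ| at k=1 ⇒ ρ_J = cos(π/145) ≈ 0.9997653.
√(1−ρ_J²) simplifies to sin(π/145) = 0.0216645.
ω* = 2/(1 + 0.0216645) = 2/1.0216645 = 1.9575898.
Hence ρ(B_{ω*}) = 1.9575898 − 1 = 0.9575898.
For 4 digits: m = 4·ln10 / (−ln 0.9575898) = 9.21034/0.0433358 = 212.534; round up → m = 213.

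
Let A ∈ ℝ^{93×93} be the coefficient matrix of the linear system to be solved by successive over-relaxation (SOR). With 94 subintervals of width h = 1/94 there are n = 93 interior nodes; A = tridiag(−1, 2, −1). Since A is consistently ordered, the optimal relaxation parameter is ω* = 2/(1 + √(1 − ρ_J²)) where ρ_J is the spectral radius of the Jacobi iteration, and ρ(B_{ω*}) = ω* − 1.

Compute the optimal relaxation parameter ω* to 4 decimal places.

½·tridiag(1,0,1) at n=93: λ_k = cos(kπ/94); max |λ| at k=1 ⇒ ρ_J = cos(π/94) ≈ 0.9994.
√(1−ρ_J²) simplifies to sin(π/94) = 0.03341.
ω* = 2/(1 + 0.03341) = 2/1.03341 = 1.9353.
ρ(B_{ω*}) = ω*−1 = 0.9353

ω* = 1.9353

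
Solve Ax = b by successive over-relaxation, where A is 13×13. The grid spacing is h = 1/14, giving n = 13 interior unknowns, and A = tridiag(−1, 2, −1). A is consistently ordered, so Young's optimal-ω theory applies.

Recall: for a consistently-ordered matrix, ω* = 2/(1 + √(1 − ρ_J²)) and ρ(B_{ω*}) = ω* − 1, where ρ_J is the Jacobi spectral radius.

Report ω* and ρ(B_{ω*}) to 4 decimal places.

spectrum of D⁻¹(L+U) = {cos(kπ/14) : 1≤k≤13}; ρ_J = cos(π/14) = 0.9749.
1 − cos²(π/14) = sin²(π/14) ⇒ √(1−ρ_J²) = sin(π/14) = 0.22252.
ω* = 2/(1+0.22252) = 1.6360
[ρ_SOR] ω* − 1 = 0.6360.

ω* = 1.6360, ρ_SOR = 0.6360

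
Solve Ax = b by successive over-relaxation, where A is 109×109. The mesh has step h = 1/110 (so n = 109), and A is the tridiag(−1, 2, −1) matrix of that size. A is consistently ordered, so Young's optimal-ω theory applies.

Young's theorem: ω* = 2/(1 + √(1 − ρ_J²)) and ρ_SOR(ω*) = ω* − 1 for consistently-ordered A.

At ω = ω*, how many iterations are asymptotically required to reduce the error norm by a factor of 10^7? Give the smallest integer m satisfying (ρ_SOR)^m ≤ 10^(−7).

m = 283

spectrum of D⁻¹(L+U) = {cos(kπ/110) : 1≤k≤109}; ρ_J = cos(π/110) = 0.9995922.
√(1−ρ_J²) simplifies to sin(π/110) = 0.0285561.
So ω* = 2/1.0285561 = 1.9444734 (Young).
ρ_SOR = ω* − 1 = 1.9444734 − 1 = 0.9444734.
ρ_SOR^m ≤ 10^(−7) ⇔ m ≥ 7·ln10/(−ln 0.9444734) = 16.1181/0.0571278 = 282.141; m = ⌈282.141⌉ = 283.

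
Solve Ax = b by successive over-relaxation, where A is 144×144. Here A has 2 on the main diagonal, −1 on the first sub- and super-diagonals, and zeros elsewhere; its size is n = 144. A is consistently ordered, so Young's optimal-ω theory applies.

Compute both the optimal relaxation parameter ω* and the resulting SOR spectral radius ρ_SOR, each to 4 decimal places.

n=144: λ(B_J) = 1 − λ(A)/2 = cos(kπ/145); k=1 gives ρ_J = 0.9998.
√(1 − cos²(π/145)) = sin(π/145) ≈ 0.02166.
So ω* = 2/1.02166 = 1.9576 (Young).
ρ(B_{ω*}) = ω*−1 = 0.9576

ω* = 1.9576, ρ_SOR = 0.9576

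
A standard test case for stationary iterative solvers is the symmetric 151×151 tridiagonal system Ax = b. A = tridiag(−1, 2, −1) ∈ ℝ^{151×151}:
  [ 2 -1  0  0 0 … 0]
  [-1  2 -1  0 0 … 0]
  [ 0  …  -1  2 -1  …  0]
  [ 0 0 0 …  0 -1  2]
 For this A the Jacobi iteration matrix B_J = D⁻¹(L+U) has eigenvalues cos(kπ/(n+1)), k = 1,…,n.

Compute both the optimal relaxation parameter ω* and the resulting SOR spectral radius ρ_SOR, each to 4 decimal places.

ω* = 1.9595, ρ_SOR = 0.9595

With n=151, ρ(Jacobi) = cos(π/152) = 0.9998.
√(1−ρ_J²) = |sin(π/152)| = 0.02067
Young: ω* = 2/(1+√(1−ρ_J²)) = 2/(1+0.02067) = 2/1.02067 = 1.9595.
[ρ_SOR] ω* − 1 = 0.9595.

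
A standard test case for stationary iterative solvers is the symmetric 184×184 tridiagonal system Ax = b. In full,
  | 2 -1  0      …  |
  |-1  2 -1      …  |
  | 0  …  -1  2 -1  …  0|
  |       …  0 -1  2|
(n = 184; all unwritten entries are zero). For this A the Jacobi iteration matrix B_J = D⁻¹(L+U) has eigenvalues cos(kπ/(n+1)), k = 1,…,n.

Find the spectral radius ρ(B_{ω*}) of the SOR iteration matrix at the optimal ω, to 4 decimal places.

B_J for the 184×184 system has eigenvalues cos(kπ/185); ρ_J = cos(π/185) = 0.9999.
√(1−ρ_J²) = |sin(π/185)| = 0.01698
[ω*] 2 ÷ (1 + 0.01698) = 2 ÷ 1.01698 = 1.9666.
Hence ρ(B_{ω*}) = 1.9666 − 1 = 0.9666.

ρ_SOR = 0.9666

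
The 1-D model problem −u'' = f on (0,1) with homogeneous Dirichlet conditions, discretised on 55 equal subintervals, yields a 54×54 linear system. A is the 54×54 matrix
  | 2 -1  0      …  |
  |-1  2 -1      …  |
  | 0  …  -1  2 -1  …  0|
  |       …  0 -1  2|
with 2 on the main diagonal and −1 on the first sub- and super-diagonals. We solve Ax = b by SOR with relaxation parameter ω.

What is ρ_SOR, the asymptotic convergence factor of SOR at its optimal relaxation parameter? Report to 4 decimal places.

ρ_J = max_k |cos(kπ/55)| = cos(π/55) = 0.9984
√(1 − cos²(π/55)) = sin(π/55) ≈ 0.05709.
Young: ω* = 2/(1+√(1−ρ_J²)) = 2/(1+0.05709) = 2/1.05709 = 1.8920.
ρ(B_{ω*}) = ω*−1 = 0.8920

ρ_SOR = 0.8920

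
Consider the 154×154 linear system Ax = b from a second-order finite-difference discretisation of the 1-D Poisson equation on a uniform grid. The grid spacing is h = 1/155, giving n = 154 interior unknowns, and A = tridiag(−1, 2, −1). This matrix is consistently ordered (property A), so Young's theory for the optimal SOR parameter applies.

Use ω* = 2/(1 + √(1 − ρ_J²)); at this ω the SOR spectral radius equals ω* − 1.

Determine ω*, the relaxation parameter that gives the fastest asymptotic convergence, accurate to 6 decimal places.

ω* = 1.960271

B_J for the 154×154 system has eigenvalues cos(kπ/155); ρ_J = cos(π/155) = 0.999795.
√(1−ρ_J²) simplifies to sin(π/155) = 0.0202670.
Young: ω* = 2/(1+√(1−ρ_J²)) = 2/(1+0.0202670) = 2/1.0202670 = 1.960271.
ρ_SOR = ω* − 1 ≈ 0.960271.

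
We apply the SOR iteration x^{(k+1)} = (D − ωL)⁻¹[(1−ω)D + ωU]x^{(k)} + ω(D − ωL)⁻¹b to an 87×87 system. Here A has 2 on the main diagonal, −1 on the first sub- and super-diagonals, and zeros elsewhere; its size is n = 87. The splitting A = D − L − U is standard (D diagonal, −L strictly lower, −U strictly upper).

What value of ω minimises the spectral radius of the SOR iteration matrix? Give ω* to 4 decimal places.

ω* = 1.9311

spectrum of D⁻¹(L+U) = {cos(kπ/88) : 1≤k≤87}; ρ_J = cos(π/88) = 0.9994.
√(1 − cos²(π/88)) = sin(π/88) ≈ 0.03569.
Then 2/(1+√(1−ρ_J²)) = 2/(1+0.03569); ω* = 2/1.03569 = 1.9311.
ρ_SOR = ω* − 1 = 1.9311 − 1 = 0.9311.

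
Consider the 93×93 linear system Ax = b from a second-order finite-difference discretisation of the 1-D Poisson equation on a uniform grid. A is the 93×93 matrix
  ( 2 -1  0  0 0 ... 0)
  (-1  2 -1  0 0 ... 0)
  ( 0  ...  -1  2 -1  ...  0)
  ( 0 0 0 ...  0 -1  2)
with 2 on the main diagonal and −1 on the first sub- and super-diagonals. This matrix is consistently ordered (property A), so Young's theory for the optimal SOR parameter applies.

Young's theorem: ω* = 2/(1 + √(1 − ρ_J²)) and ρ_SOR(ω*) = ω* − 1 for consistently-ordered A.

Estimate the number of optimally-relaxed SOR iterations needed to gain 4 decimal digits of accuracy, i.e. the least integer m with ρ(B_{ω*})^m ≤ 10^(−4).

m = 138

n=93: λ(B_J) = 1 − λ(A)/2 = cos(kπ/94); k=1 gives ρ_J = 0.9994416.
root = sin(π/94) = 0.0334150  (since 1−cos² = sin²).
Young: ω* = 2/(1+√(1−ρ_J²)) = 2/(1+0.0334150) = 2/1.0334150 = 1.9353309.
At ω = 1.9353309 every |λ(B_ω)| = ω−1, so ρ_SOR = 0.9353309.
Need (0.9353309)^m ≤ 10^(−4): m ≥ 4·ln10/|ln 0.9353309| = 9.21034/0.0668549 = 137.766 ⇒ m = 138.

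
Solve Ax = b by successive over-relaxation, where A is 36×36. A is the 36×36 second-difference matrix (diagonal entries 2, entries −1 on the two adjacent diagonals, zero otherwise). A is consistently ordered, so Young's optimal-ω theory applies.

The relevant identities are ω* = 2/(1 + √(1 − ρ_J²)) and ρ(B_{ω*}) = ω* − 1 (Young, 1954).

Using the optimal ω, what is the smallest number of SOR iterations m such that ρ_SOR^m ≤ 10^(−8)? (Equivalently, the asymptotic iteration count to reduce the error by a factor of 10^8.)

½·tridiag(1,0,1) at n=36: λ_k = cos(kπ/37); max |λ| at k=1 ⇒ ρ_J = cos(π/37) ≈ 0.9963975.
root = sin(π/37) = 0.0848059  (since 1−cos² = sin²).
Then 2/(1+√(1−ρ_J²)) = 2/(1+0.0848059); ω* = 2/1.0848059 = 1.8436478.
ρ_SOR = ω* − 1 ≈ 0.8436478.
Need (0.8436478)^m ≤ 10^(−8): m ≥ 8·ln10/|ln 0.8436478| = 18.4207/0.17002 = 108.344 ⇒ m = 109.

m = 109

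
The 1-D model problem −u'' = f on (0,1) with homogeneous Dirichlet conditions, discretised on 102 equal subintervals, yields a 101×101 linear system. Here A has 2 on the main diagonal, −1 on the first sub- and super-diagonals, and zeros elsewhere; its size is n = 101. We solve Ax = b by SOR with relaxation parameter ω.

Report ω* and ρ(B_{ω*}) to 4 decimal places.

ω* = 1.9402, ρ_SOR = 0.9402

[ρ_J] n=101: ρ(B_J) = cos(π/(n+1)) = cos(π/102) = 0.9995.
√(1−ρ_J²) simplifies to sin(π/102) = 0.03080.
ω* = 2 / (1 + 0.03080) = 2 / 1.03080 ≈ 1.9402.
At ω = 1.9402 every |λ(B_ω)| = ω−1, so ρ_SOR = 0.9402.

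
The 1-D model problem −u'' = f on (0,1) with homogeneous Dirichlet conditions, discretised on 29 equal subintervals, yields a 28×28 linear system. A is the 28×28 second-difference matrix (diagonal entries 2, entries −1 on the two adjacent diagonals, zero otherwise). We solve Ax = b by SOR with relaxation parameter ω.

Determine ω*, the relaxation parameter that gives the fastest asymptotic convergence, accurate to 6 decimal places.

ω* = 1.804860

ρ_J = max_k |cos(kπ/29)| = cos(π/29) = 0.994138
√(1−ρ_J²) = |sin(π/29)| = 0.1081190
ω* = 2/(1+0.1081190) = 1.804860
At ω = 1.804860 every |λ(B_ω)| = ω−1, so ρ_SOR = 0.804860.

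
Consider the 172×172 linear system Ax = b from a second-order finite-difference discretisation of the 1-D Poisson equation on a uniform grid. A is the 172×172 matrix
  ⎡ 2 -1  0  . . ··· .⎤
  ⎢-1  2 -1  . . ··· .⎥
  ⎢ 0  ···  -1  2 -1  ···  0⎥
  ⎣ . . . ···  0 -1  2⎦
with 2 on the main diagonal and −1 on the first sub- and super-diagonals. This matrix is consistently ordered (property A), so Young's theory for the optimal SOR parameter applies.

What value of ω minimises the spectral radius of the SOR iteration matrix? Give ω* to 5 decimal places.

ω* = 1.96433

[ρ_J] n=172: ρ(B_J) = cos(π/(n+1)) = cos(π/173) = 0.99984.
√(1−ρ_J²) = |sin(π/173)| = 0.018158
So ω* = 2/1.018158 = 1.96433 (Young).
ρ(B_{ω*}) = ω*−1 = 0.96433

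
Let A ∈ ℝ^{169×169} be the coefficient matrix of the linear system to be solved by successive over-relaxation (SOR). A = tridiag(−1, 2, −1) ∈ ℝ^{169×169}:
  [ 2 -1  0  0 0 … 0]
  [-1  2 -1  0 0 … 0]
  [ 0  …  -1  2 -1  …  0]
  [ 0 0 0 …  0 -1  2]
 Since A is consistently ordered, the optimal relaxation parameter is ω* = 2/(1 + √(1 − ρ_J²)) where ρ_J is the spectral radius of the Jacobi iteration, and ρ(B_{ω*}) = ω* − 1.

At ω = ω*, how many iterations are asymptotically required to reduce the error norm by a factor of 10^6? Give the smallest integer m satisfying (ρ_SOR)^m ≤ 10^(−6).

[ρ_J] n=169: ρ(B_J) = cos(π/(n+1)) = cos(π/170) = 0.9998293.
√(1 − cos²(π/170)) = sin(π/170) ≈ 0.0184789.
So ω* = 2/1.0184789 = 1.9637127 (Young).
At ω = 1.9637127 every |λ(B_ω)| = ω−1, so ρ_SOR = 0.9637127.
(0.9637127)^m ≤ 10^{−6}  ⇒  m·ln(0.9637127) ≤ −6·ln10  ⇒  m ≥ 373.775  ⇒  m = 374

m = 374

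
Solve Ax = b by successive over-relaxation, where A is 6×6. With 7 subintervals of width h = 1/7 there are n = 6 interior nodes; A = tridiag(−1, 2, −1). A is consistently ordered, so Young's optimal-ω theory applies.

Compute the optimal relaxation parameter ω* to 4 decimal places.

ω* = 1.3948

With n=6, ρ(Jacobi) = cos(π/7) = 0.9010.
1 − cos²(π/7) = sin²(π/7) ⇒ √(1−ρ_J²) = sin(π/7) = 0.43388.
So ω* = 2/1.43388 = 1.3948 (Young).
[ρ_SOR] ω* − 1 = 0.3948.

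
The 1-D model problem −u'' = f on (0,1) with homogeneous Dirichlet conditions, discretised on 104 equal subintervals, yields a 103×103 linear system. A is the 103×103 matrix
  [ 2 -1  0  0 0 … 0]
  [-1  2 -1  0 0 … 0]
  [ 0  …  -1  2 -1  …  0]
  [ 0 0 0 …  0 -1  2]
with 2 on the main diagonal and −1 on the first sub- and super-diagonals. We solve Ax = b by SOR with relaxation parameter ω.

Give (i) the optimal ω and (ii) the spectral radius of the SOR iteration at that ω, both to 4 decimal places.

ω* = 1.9414, ρ_SOR = 0.9414

[ρ_J] n=103: ρ(B_J) = cos(π/(n+1)) = cos(π/104) = 0.9995.
1 − cos²(π/104) = sin²(π/104) ⇒ √(1−ρ_J²) = sin(π/104) = 0.03020.
Then 2/(1+√(1−ρ_J²)) = 2/(1+0.03020); ω* = 2/1.03020 = 1.9414.
At ω = 1.9414 every |λ(B_ω)| = ω−1, so ρ_SOR = 0.9414.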